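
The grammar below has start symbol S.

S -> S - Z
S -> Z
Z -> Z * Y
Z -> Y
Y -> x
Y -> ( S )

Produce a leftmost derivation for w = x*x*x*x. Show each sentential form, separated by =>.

S => Z => Z*Y => Z*Y*Y => Z*Y*Y*Y => Y*Y*Y*Y => x*Y*Y*Y => x*x*Y*Y => x*x*x*Y => x*x*x*x

S => Z   [S -> Z]
Z => Z*Y   [Z -> Z * Y]
Z*Y => Z*Y*Y   [Z -> Z * Y]
Z*Y*Y => Z*Y*Y*Y   [Z -> Z * Y]
Z*Y*Y*Y => Y*Y*Y*Y   [Z -> Y]
Y*Y*Y*Y => x*Y*Y*Y   [Y -> x]
x*Y*Y*Y => x*x*Y*Y   [Y -> x]
x*x*Y*Y => x*x*x*Y   [Y -> x]
x*x*x*Y => x*x*x*x   [Y -> x]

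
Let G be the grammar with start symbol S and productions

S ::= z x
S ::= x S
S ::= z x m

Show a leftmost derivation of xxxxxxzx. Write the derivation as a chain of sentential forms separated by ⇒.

S ⇒ xS   [S ::= x S]
xS ⇒ xxS   [S ::= x S]
xxS ⇒ xxxS   [S ::= x S]
xxxS ⇒ xxxxS   [S ::= x S]
xxxxS ⇒ xxxxxS   [S ::= x S]
xxxxxS ⇒ xxxxxxS   [S ::= x S]
xxxxxxS ⇒ xxxxxxzx   [S ::= z x]

S ⇒ xS ⇒ xxS ⇒ xxxS ⇒ xxxxS ⇒ xxxxxS ⇒ xxxxxxS ⇒ xxxxxxzx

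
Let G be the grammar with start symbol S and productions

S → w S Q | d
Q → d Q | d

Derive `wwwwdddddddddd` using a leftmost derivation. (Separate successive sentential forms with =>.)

S => wSQ => wwSQQ => wwwSQQQ => wwwwSQQQQ => wwwwdQQQQ => wwwwddQQQQ => wwwwdddQQQQ => wwwwddddQQQQ => wwwwdddddQQQQ => wwwwddddddQQQQ => wwwwdddddddQQQ => wwwwddddddddQQ => wwwwdddddddddQ => wwwwdddddddddd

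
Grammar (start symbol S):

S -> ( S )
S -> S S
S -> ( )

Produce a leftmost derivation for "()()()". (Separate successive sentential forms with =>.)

S => SS => SSS => ()SS => ()()S => ()()()

S => SS   [S -> S S]
SS => SSS   [S -> S S]
SSS => ()SS   [S -> ( )]
()SS => ()()S   [S -> ( )]
()()S => ()()()   [S -> ( )]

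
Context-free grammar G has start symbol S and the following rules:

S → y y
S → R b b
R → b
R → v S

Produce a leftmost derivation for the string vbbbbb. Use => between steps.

S=>Rbb=>vSbb=>vRbbbb=>vbbbbb

S => Rbb   [S → R b b]
Rbb => vSbb   [R → v S]
vSbb => vRbbbb   [S → R b b]
vRbbbb => vbbbbb   [R → b]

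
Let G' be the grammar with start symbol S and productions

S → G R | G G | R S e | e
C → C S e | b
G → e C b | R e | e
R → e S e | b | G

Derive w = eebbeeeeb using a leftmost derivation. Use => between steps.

S => GR   [S → G R]
GR => ReR   [G → R e]
ReR => eSeeR   [R → e S e]
eSeeR => eGGeeR   [S → G G]
eGGeeR => eReGeeR   [G → R e]
eReGeeR => eGeGeeR   [R → G]
eGeGeeR => eeCbeGeeR   [G → e C b]
eeCbeGeeR => eebbeGeeR   [C → b]
eebbeGeeR => eebbeeeeR   [G → e]
eebbeeeeR => eebbeeeeb   [R → b]

S => GR => ReR => eSeeR => eGGeeR => eReGeeR => eGeGeeR => eeCbeGeeR => eebbeGeeR => eebbeeeeR => eebbeeeeb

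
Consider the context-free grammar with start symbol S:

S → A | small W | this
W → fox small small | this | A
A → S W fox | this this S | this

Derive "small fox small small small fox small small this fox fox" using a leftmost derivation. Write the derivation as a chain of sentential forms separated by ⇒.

S ⇒ A   [S → A]
A ⇒ S W fox   [A → S W fox]
S W fox ⇒ small W W fox   [S → small W]
small W W fox ⇒ small fox small small W fox   [W → fox small small]
small fox small small W fox ⇒ small fox small small A fox   [W → A]
small fox small small A fox ⇒ small fox small small S W fox fox   [A → S W fox]
small fox small small S W fox fox ⇒ small fox small small small W W fox fox   [S → small W]
small fox small small small W W fox fox ⇒ small fox small small small fox small small W fox fox   [W → fox small small]
small fox small small small fox small small W fox fox ⇒ small fox small small small fox small small this fox fox   [W → this]

S ⇒ A ⇒ S W fox ⇒ small W W fox ⇒ small fox small small W fox ⇒ small fox small small A fox ⇒ small fox small small S W fox fox ⇒ small fox small small small W W fox fox ⇒ small fox small small small fox small small W fox fox ⇒ small fox small small small fox small small this fox fox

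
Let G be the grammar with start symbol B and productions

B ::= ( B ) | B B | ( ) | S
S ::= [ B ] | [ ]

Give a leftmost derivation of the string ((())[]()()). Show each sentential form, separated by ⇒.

B ⇒ (B)   [B ::= ( B )]
(B) ⇒ (BB)   [B ::= B B]
(BB) ⇒ (BBB)   [B ::= B B]
(BBB) ⇒ (BBBB)   [B ::= B B]
(BBBB) ⇒ ((B)BBB)   [B ::= ( B )]
((B)BBB) ⇒ ((())BBB)   [B ::= ( )]
((())BBB) ⇒ ((())SBB)   [B ::= S]
((())SBB) ⇒ ((())[]BB)   [S ::= [ ]]
((())[]BB) ⇒ ((())[]()B)   [B ::= ( )]
((())[]()B) ⇒ ((())[]()())   [B ::= ( )]

B ⇒ (B) ⇒ (BB) ⇒ (BBB) ⇒ (BBBB) ⇒ ((B)BBB) ⇒ ((())BBB) ⇒ ((())SBB) ⇒ ((())[]BB) ⇒ ((())[]()B) ⇒ ((())[]()())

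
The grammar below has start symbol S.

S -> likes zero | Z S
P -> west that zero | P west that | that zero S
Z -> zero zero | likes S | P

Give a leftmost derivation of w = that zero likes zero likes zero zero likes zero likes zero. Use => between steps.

S => Z S   [S -> Z S]
Z S => P S   [Z -> P]
P S => that zero S S   [P -> that zero S]
that zero S S => that zero likes zero S   [S -> likes zero]
that zero likes zero S => that zero likes zero Z S   [S -> Z S]
that zero likes zero Z S => that zero likes zero likes S S   [Z -> likes S]
that zero likes zero likes S S => that zero likes zero likes Z S S   [S -> Z S]
that zero likes zero likes Z S S => that zero likes zero likes zero zero S S   [Z -> zero zero]
that zero likes zero likes zero zero S S => that zero likes zero likes zero zero likes zero S   [S -> likes zero]
that zero likes zero likes zero zero likes zero S => that zero likes zero likes zero zero likes zero likes zero   [S -> likes zero]

S => Z S => P S => that zero S S => that zero likes zero S => that zero likes zero Z S => that zero likes zero likes S S => that zero likes zero likes Z S S => that zero likes zero likes zero zero S S => that zero likes zero likes zero zero likes zero S => that zero likes zero likes zero zero likes zero likes zero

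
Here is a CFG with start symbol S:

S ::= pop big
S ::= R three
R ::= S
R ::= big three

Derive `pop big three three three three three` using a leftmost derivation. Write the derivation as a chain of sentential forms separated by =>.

S => R three => S three => R three three => S three three => R three three three => S three three three => R three three three three => S three three three three => R three three three three three => S three three three three three => pop big three three three three three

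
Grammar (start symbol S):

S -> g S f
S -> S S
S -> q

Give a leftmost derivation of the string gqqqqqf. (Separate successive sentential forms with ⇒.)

S ⇒ gSf ⇒ gSSf ⇒ gSSSf ⇒ gSSSSf ⇒ gSSSSSf ⇒ gqSSSSf ⇒ gqqSSSf ⇒ gqqqSSf ⇒ gqqqqSf ⇒ gqqqqqf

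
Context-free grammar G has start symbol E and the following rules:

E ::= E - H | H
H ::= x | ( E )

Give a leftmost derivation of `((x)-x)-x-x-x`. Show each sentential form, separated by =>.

E=>E-H=>E-H-H=>E-H-H-H=>H-H-H-H=>(E)-H-H-H=>(E-H)-H-H-H=>(H-H)-H-H-H=>((E)-H)-H-H-H=>((H)-H)-H-H-H=>((x)-H)-H-H-H=>((x)-x)-H-H-H=>((x)-x)-x-H-H=>((x)-x)-x-x-H=>((x)-x)-x-x-x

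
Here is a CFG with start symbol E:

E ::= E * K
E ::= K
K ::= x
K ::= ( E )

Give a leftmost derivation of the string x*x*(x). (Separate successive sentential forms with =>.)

E=>E*K=>E*K*K=>K*K*K=>x*K*K=>x*x*K=>x*x*(E)=>x*x*(K)=>x*x*(x)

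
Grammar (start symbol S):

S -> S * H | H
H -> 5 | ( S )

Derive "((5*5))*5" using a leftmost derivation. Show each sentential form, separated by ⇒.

S ⇒ S*H ⇒ H*H ⇒ (S)*H ⇒ (H)*H ⇒ ((S))*H ⇒ ((S*H))*H ⇒ ((H*H))*H ⇒ ((5*H))*H ⇒ ((5*5))*H ⇒ ((5*5))*5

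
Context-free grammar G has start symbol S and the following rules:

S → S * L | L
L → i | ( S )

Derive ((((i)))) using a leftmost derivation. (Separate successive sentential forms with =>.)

S => L   [S → L]
L => (S)   [L → ( S )]
(S) => (L)   [S → L]
(L) => ((S))   [L → ( S )]
((S)) => ((L))   [S → L]
((L)) => (((S)))   [L → ( S )]
(((S))) => (((L)))   [S → L]
(((L))) => ((((S))))   [L → ( S )]
((((S)))) => ((((L))))   [S → L]
((((L)))) => ((((i))))   [L → i]

S => L => (S) => (L) => ((S)) => ((L)) => (((S))) => (((L))) => ((((S)))) => ((((L)))) => ((((i))))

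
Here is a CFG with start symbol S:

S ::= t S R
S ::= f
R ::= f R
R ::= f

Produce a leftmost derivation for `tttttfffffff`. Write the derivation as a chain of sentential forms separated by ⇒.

S ⇒ tSR   [S ::= t S R]
tSR ⇒ ttSRR   [S ::= t S R]
ttSRR ⇒ tttSRRR   [S ::= t S R]
tttSRRR ⇒ ttttSRRRR   [S ::= t S R]
ttttSRRRR ⇒ tttttSRRRRR   [S ::= t S R]
tttttSRRRRR ⇒ tttttfRRRRR   [S ::= f]
tttttfRRRRR ⇒ tttttffRRRRR   [R ::= f R]
tttttffRRRRR ⇒ tttttfffRRRR   [R ::= f]
tttttfffRRRR ⇒ tttttffffRRR   [R ::= f]
tttttffffRRR ⇒ tttttfffffRR   [R ::= f]
tttttfffffRR ⇒ tttttffffffR   [R ::= f]
tttttffffffR ⇒ tttttfffffff   [R ::= f]

S⇒tSR⇒ttSRR⇒tttSRRR⇒ttttSRRRR⇒tttttSRRRRR⇒tttttfRRRRR⇒tttttffRRRRR⇒tttttfffRRRR⇒tttttffffRRR⇒tttttfffffRR⇒tttttffffffR⇒tttttfffffff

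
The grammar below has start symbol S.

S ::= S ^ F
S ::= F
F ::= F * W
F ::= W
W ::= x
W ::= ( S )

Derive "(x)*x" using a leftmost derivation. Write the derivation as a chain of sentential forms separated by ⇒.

S ⇒ F ⇒ F*W ⇒ W*W ⇒ (S)*W ⇒ (F)*W ⇒ (W)*W ⇒ (x)*W ⇒ (x)*x

S ⇒ F   [S ::= F]
F ⇒ F*W   [F ::= F * W]
F*W ⇒ W*W   [F ::= W]
W*W ⇒ (S)*W   [W ::= ( S )]
(S)*W ⇒ (F)*W   [S ::= F]
(F)*W ⇒ (W)*W   [F ::= W]
(W)*W ⇒ (x)*W   [W ::= x]
(x)*W ⇒ (x)*x   [W ::= x]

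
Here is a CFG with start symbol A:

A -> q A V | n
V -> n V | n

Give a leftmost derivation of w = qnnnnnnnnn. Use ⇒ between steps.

A ⇒ qAV   [A -> q A V]
qAV ⇒ qnV   [A -> n]
qnV ⇒ qnnV   [V -> n V]
qnnV ⇒ qnnnV   [V -> n V]
qnnnV ⇒ qnnnnV   [V -> n V]
qnnnnV ⇒ qnnnnnV   [V -> n V]
qnnnnnV ⇒ qnnnnnnV   [V -> n V]
qnnnnnnV ⇒ qnnnnnnnV   [V -> n V]
qnnnnnnnV ⇒ qnnnnnnnnV   [V -> n V]
qnnnnnnnnV ⇒ qnnnnnnnnn   [V -> n]

A ⇒ qAV ⇒ qnV ⇒ qnnV ⇒ qnnnV ⇒ qnnnnV ⇒ qnnnnnV ⇒ qnnnnnnV ⇒ qnnnnnnnV ⇒ qnnnnnnnnV ⇒ qnnnnnnnnn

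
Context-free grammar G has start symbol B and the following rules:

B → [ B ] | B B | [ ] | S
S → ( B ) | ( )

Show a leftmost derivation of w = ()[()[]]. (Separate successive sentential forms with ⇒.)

B ⇒ BB   [B → B B]
BB ⇒ SB   [B → S]
SB ⇒ ()B   [S → ( )]
()B ⇒ ()[B]   [B → [ B ]]
()[B] ⇒ ()[BB]   [B → B B]
()[BB] ⇒ ()[SB]   [B → S]
()[SB] ⇒ ()[()B]   [S → ( )]
()[()B] ⇒ ()[()[]]   [B → [ ]]

B ⇒ BB ⇒ SB ⇒ ()B ⇒ ()[B] ⇒ ()[BB] ⇒ ()[SB] ⇒ ()[()B] ⇒ ()[()[]]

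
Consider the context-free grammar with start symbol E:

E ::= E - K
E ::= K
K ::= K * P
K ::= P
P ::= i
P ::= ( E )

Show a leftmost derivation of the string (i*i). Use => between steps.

E=>K=>P=>(E)=>(K)=>(K*P)=>(P*P)=>(i*P)=>(i*i)

E => K   [E ::= K]
K => P   [K ::= P]
P => (E)   [P ::= ( E )]
(E) => (K)   [E ::= K]
(K) => (K*P)   [K ::= K * P]
(K*P) => (P*P)   [K ::= P]
(P*P) => (i*P)   [P ::= i]
(i*P) => (i*i)   [P ::= i]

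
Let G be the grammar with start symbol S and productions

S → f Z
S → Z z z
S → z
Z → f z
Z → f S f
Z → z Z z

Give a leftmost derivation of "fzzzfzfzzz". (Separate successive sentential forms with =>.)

S=>fZ=>fzZz=>fzzZzz=>fzzzZzzz=>fzzzfSfzzz=>fzzzfzfzzz

S => fZ   [S → f Z]
fZ => fzZz   [Z → z Z z]
fzZz => fzzZzz   [Z → z Z z]
fzzZzz => fzzzZzzz   [Z → z Z z]
fzzzZzzz => fzzzfSfzzz   [Z → f S f]
fzzzfSfzzz => fzzzfzfzzz   [S → z]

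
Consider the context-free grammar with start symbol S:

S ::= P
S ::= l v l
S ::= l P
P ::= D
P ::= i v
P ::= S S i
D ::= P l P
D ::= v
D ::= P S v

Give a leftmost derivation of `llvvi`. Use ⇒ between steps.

S⇒lP⇒lSSi⇒llPSi⇒llDSi⇒llvSi⇒llvPi⇒llvDi⇒llvvi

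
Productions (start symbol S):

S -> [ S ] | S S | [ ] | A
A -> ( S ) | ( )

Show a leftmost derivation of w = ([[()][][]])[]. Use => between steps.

S => SS => AS => (S)S => ([S])S => ([SS])S => ([SSS])S => ([[S]SS])S => ([[A]SS])S => ([[()]SS])S => ([[()][]S])S => ([[()][][]])S => ([[()][][]])[]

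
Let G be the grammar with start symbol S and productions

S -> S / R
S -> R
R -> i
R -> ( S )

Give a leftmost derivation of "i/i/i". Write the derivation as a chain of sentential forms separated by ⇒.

S ⇒ S/R   [S -> S / R]
S/R ⇒ S/R/R   [S -> S / R]
S/R/R ⇒ R/R/R   [S -> R]
R/R/R ⇒ i/R/R   [R -> i]
i/R/R ⇒ i/i/R   [R -> i]
i/i/R ⇒ i/i/i   [R -> i]

S ⇒ S/R ⇒ S/R/R ⇒ R/R/R ⇒ i/R/R ⇒ i/i/R ⇒ i/i/i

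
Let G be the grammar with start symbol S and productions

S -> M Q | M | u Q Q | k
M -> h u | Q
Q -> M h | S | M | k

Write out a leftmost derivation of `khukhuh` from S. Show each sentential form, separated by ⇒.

S ⇒ MQ ⇒ QQ ⇒ SQ ⇒ MQQ ⇒ QQQ ⇒ kQQ ⇒ kSQ ⇒ kMQQ ⇒ khuQQ ⇒ khukQ ⇒ khukMh ⇒ khukhuh

S ⇒ MQ   [S -> M Q]
MQ ⇒ QQ   [M -> Q]
QQ ⇒ SQ   [Q -> S]
SQ ⇒ MQQ   [S -> M Q]
MQQ ⇒ QQQ   [M -> Q]
QQQ ⇒ kQQ   [Q -> k]
kQQ ⇒ kSQ   [Q -> S]
kSQ ⇒ kMQQ   [S -> M Q]
kMQQ ⇒ khuQQ   [M -> h u]
khuQQ ⇒ khukQ   [Q -> k]
khukQ ⇒ khukMh   [Q -> M h]
khukMh ⇒ khukhuh   [M -> h u]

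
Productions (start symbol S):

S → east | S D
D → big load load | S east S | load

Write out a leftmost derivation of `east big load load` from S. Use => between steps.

S => S D   [S → S D]
S D => east D   [S → east]
east D => east big load load   [D → big load load]

S => S D => east D => east big load load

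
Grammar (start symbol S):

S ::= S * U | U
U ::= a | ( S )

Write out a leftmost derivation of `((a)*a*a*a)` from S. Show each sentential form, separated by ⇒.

S⇒U⇒(S)⇒(S*U)⇒(S*U*U)⇒(S*U*U*U)⇒(U*U*U*U)⇒((S)*U*U*U)⇒((U)*U*U*U)⇒((a)*U*U*U)⇒((a)*a*U*U)⇒((a)*a*a*U)⇒((a)*a*a*a)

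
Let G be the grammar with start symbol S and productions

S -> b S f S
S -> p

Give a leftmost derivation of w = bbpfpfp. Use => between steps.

S => bSfS   [S -> b S f S]
bSfS => bbSfSfS   [S -> b S f S]
bbSfSfS => bbpfSfS   [S -> p]
bbpfSfS => bbpfpfS   [S -> p]
bbpfpfS => bbpfpfp   [S -> p]

S=>bSfS=>bbSfSfS=>bbpfSfS=>bbpfpfS=>bbpfpfp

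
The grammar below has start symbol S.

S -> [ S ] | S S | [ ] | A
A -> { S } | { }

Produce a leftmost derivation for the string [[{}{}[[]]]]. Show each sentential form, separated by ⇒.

S ⇒ [S] ⇒ [[S]] ⇒ [[SS]] ⇒ [[SSS]] ⇒ [[ASS]] ⇒ [[{}SS]] ⇒ [[{}AS]] ⇒ [[{}{}S]] ⇒ [[{}{}[S]]] ⇒ [[{}{}[[]]]]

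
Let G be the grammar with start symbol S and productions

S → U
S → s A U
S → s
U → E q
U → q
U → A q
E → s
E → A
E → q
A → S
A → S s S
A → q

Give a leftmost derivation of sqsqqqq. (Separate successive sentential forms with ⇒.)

S⇒sAU⇒sqU⇒sqAq⇒sqSq⇒sqsAUq⇒sqsSUq⇒sqsUUq⇒sqsAqUq⇒sqsqqUq⇒sqsqqqq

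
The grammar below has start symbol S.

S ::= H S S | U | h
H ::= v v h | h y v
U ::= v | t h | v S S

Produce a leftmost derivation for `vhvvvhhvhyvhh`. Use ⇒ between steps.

S ⇒ U   [S ::= U]
U ⇒ vSS   [U ::= v S S]
vSS ⇒ vhS   [S ::= h]
vhS ⇒ vhU   [S ::= U]
vhU ⇒ vhvSS   [U ::= v S S]
vhvSS ⇒ vhvHSSS   [S ::= H S S]
vhvHSSS ⇒ vhvvvhSSS   [H ::= v v h]
vhvvvhSSS ⇒ vhvvvhhSS   [S ::= h]
vhvvvhhSS ⇒ vhvvvhhUS   [S ::= U]
vhvvvhhUS ⇒ vhvvvhhvS   [U ::= v]
vhvvvhhvS ⇒ vhvvvhhvHSS   [S ::= H S S]
vhvvvhhvHSS ⇒ vhvvvhhvhyvSS   [H ::= h y v]
vhvvvhhvhyvSS ⇒ vhvvvhhvhyvhS   [S ::= h]
vhvvvhhvhyvhS ⇒ vhvvvhhvhyvhh   [S ::= h]

S⇒U⇒vSS⇒vhS⇒vhU⇒vhvSS⇒vhvHSSS⇒vhvvvhSSS⇒vhvvvhhSS⇒vhvvvhhUS⇒vhvvvhhvS⇒vhvvvhhvHSS⇒vhvvvhhvhyvSS⇒vhvvvhhvhyvhS⇒vhvvvhhvhyvhh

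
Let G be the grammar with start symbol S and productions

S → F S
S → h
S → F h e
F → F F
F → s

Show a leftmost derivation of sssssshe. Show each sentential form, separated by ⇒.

S ⇒ Fhe   [S → F h e]
Fhe ⇒ FFhe   [F → F F]
FFhe ⇒ FFFhe   [F → F F]
FFFhe ⇒ FFFFhe   [F → F F]
FFFFhe ⇒ FFFFFhe   [F → F F]
FFFFFhe ⇒ FFFFFFhe   [F → F F]
FFFFFFhe ⇒ sFFFFFhe   [F → s]
sFFFFFhe ⇒ ssFFFFhe   [F → s]
ssFFFFhe ⇒ sssFFFhe   [F → s]
sssFFFhe ⇒ ssssFFhe   [F → s]
ssssFFhe ⇒ sssssFhe   [F → s]
sssssFhe ⇒ sssssshe   [F → s]

S⇒Fhe⇒FFhe⇒FFFhe⇒FFFFhe⇒FFFFFhe⇒FFFFFFhe⇒sFFFFFhe⇒ssFFFFhe⇒sssFFFhe⇒ssssFFhe⇒sssssFhe⇒sssssshe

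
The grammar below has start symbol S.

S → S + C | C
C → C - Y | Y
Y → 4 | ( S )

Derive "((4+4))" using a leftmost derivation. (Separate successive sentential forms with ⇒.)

S⇒C⇒Y⇒(S)⇒(C)⇒(Y)⇒((S))⇒((S+C))⇒((C+C))⇒((Y+C))⇒((4+C))⇒((4+Y))⇒((4+4))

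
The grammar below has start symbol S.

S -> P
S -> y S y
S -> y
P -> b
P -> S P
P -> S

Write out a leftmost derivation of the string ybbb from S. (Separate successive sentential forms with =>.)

S => P => SP => PP => SPP => PPP => SPPP => yPPP => ybPP => ybbP => ybbb

S => P   [S -> P]
P => SP   [P -> S P]
SP => PP   [S -> P]
PP => SPP   [P -> S P]
SPP => PPP   [S -> P]
PPP => SPPP   [P -> S P]
SPPP => yPPP   [S -> y]
yPPP => ybPP   [P -> b]
ybPP => ybbP   [P -> b]
ybbP => ybbb   [P -> b]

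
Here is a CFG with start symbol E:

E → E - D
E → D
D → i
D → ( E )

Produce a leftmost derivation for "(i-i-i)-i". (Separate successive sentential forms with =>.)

E => E-D => D-D => (E)-D => (E-D)-D => (E-D-D)-D => (D-D-D)-D => (i-D-D)-D => (i-i-D)-D => (i-i-i)-D => (i-i-i)-i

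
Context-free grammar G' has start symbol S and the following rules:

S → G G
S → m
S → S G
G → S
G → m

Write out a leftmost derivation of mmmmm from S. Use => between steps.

S => SG   [S → S G]
SG => SGG   [S → S G]
SGG => mGG   [S → m]
mGG => mSG   [G → S]
mSG => mGGG   [S → G G]
mGGG => mmGG   [G → m]
mmGG => mmSG   [G → S]
mmSG => mmmG   [S → m]
mmmG => mmmS   [G → S]
mmmS => mmmSG   [S → S G]
mmmSG => mmmmG   [S → m]
mmmmG => mmmmm   [G → m]

S => SG => SGG => mGG => mSG => mGGG => mmGG => mmSG => mmmG => mmmS => mmmSG => mmmmG => mmmmm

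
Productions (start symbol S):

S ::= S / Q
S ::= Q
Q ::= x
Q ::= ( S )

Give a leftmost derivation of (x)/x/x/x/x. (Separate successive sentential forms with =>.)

S => S/Q   [S ::= S / Q]
S/Q => S/Q/Q   [S ::= S / Q]
S/Q/Q => S/Q/Q/Q   [S ::= S / Q]
S/Q/Q/Q => S/Q/Q/Q/Q   [S ::= S / Q]
S/Q/Q/Q/Q => Q/Q/Q/Q/Q   [S ::= Q]
Q/Q/Q/Q/Q => (S)/Q/Q/Q/Q   [Q ::= ( S )]
(S)/Q/Q/Q/Q => (Q)/Q/Q/Q/Q   [S ::= Q]
(Q)/Q/Q/Q/Q => (x)/Q/Q/Q/Q   [Q ::= x]
(x)/Q/Q/Q/Q => (x)/x/Q/Q/Q   [Q ::= x]
(x)/x/Q/Q/Q => (x)/x/x/Q/Q   [Q ::= x]
(x)/x/x/Q/Q => (x)/x/x/x/Q   [Q ::= x]
(x)/x/x/x/Q => (x)/x/x/x/x   [Q ::= x]

S=>S/Q=>S/Q/Q=>S/Q/Q/Q=>S/Q/Q/Q/Q=>Q/Q/Q/Q/Q=>(S)/Q/Q/Q/Q=>(Q)/Q/Q/Q/Q=>(x)/Q/Q/Q/Q=>(x)/x/Q/Q/Q=>(x)/x/x/Q/Q=>(x)/x/x/x/Q=>(x)/x/x/x/x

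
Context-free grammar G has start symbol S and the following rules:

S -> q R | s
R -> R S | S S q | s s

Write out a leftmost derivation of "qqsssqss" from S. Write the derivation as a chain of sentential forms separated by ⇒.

S ⇒ qR ⇒ qRS ⇒ qRSS ⇒ qSSqSS ⇒ qqRSqSS ⇒ qqssSqSS ⇒ qqsssqSS ⇒ qqsssqsS ⇒ qqsssqss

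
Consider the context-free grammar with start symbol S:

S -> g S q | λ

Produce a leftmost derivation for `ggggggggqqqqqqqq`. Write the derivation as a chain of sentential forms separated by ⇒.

S ⇒ gSq ⇒ ggSqq ⇒ gggSqqq ⇒ ggggSqqqq ⇒ gggggSqqqqq ⇒ ggggggSqqqqqq ⇒ gggggggSqqqqqqq ⇒ ggggggggSqqqqqqqq ⇒ ggggggggqqqqqqqq

S ⇒ gSq   [S -> g S q]
gSq ⇒ ggSqq   [S -> g S q]
ggSqq ⇒ gggSqqq   [S -> g S q]
gggSqqq ⇒ ggggSqqqq   [S -> g S q]
ggggSqqqq ⇒ gggggSqqqqq   [S -> g S q]
gggggSqqqqq ⇒ ggggggSqqqqqq   [S -> g S q]
ggggggSqqqqqq ⇒ gggggggSqqqqqqq   [S -> g S q]
gggggggSqqqqqqq ⇒ ggggggggSqqqqqqqq   [S -> g S q]
ggggggggSqqqqqqqq ⇒ ggggggggqqqqqqqq   [S -> λ]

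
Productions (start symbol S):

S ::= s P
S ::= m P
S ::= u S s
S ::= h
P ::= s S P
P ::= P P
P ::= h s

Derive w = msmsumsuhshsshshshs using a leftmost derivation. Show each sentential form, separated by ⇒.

S ⇒ mP ⇒ mPP ⇒ msSPP ⇒ msmPPP ⇒ msmsSPPP ⇒ msmsuSsPPP ⇒ msmsumPsPPP ⇒ msmsumsSPsPPP ⇒ msmsumsuSsPsPPP ⇒ msmsumsuhsPsPPP ⇒ msmsumsuhshssPPP ⇒ msmsumsuhshsshsPP ⇒ msmsumsuhshsshshsP ⇒ msmsumsuhshsshshshs

S ⇒ mP   [S ::= m P]
mP ⇒ mPP   [P ::= P P]
mPP ⇒ msSPP   [P ::= s S P]
msSPP ⇒ msmPPP   [S ::= m P]
msmPPP ⇒ msmsSPPP   [P ::= s S P]
msmsSPPP ⇒ msmsuSsPPP   [S ::= u S s]
msmsuSsPPP ⇒ msmsumPsPPP   [S ::= m P]
msmsumPsPPP ⇒ msmsumsSPsPPP   [P ::= s S P]
msmsumsSPsPPP ⇒ msmsumsuSsPsPPP   [S ::= u S s]
msmsumsuSsPsPPP ⇒ msmsumsuhsPsPPP   [S ::= h]
msmsumsuhsPsPPP ⇒ msmsumsuhshssPPP   [P ::= h s]
msmsumsuhshssPPP ⇒ msmsumsuhshsshsPP   [P ::= h s]
msmsumsuhshsshsPP ⇒ msmsumsuhshsshshsP   [P ::= h s]
msmsumsuhshsshshsP ⇒ msmsumsuhshsshshshs   [P ::= h s]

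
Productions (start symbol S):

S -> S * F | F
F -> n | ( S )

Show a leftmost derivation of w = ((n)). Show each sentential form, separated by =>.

S => F   [S -> F]
F => (S)   [F -> ( S )]
(S) => (F)   [S -> F]
(F) => ((S))   [F -> ( S )]
((S)) => ((F))   [S -> F]
((F)) => ((n))   [F -> n]

S => F => (S) => (F) => ((S)) => ((F)) => ((n))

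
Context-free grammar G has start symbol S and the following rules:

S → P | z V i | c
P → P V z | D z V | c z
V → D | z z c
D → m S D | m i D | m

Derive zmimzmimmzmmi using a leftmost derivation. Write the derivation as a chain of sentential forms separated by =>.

S => zVi   [S → z V i]
zVi => zDi   [V → D]
zDi => zmiDi   [D → m i D]
zmiDi => zmimSDi   [D → m S D]
zmimSDi => zmimzViDi   [S → z V i]
zmimzViDi => zmimzDiDi   [V → D]
zmimzDiDi => zmimzmiDi   [D → m]
zmimzmiDi => zmimzmimSDi   [D → m S D]
zmimzmimSDi => zmimzmimPDi   [S → P]
zmimzmimPDi => zmimzmimDzVDi   [P → D z V]
zmimzmimDzVDi => zmimzmimmzVDi   [D → m]
zmimzmimmzVDi => zmimzmimmzDDi   [V → D]
zmimzmimmzDDi => zmimzmimmzmDi   [D → m]
zmimzmimmzmDi => zmimzmimmzmmi   [D → m]

S => zVi => zDi => zmiDi => zmimSDi => zmimzViDi => zmimzDiDi => zmimzmiDi => zmimzmimSDi => zmimzmimPDi => zmimzmimDzVDi => zmimzmimmzVDi => zmimzmimmzDDi => zmimzmimmzmDi => zmimzmimmzmmi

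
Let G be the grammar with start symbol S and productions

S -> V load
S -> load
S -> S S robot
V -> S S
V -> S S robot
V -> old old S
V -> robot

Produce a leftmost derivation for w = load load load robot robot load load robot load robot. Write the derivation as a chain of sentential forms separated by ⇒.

S ⇒ S S robot ⇒ S S robot S robot ⇒ V load S robot S robot ⇒ S S robot load S robot S robot ⇒ load S robot load S robot S robot ⇒ load S S robot robot load S robot S robot ⇒ load load S robot robot load S robot S robot ⇒ load load load robot robot load S robot S robot ⇒ load load load robot robot load load robot S robot ⇒ load load load robot robot load load robot load robot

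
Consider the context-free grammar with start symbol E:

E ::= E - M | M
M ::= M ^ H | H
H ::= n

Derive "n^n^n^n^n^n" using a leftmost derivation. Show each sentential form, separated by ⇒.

E⇒M⇒M^H⇒M^H^H⇒M^H^H^H⇒M^H^H^H^H⇒M^H^H^H^H^H⇒H^H^H^H^H^H⇒n^H^H^H^H^H⇒n^n^H^H^H^H⇒n^n^n^H^H^H⇒n^n^n^n^H^H⇒n^n^n^n^n^H⇒n^n^n^n^n^n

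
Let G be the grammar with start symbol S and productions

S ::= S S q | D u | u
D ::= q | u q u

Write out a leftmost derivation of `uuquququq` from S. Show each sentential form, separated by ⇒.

S ⇒ SSq   [S ::= S S q]
SSq ⇒ SSqSq   [S ::= S S q]
SSqSq ⇒ SSqSqSq   [S ::= S S q]
SSqSqSq ⇒ SSqSqSqSq   [S ::= S S q]
SSqSqSqSq ⇒ uSqSqSqSq   [S ::= u]
uSqSqSqSq ⇒ uuqSqSqSq   [S ::= u]
uuqSqSqSq ⇒ uuquqSqSq   [S ::= u]
uuquqSqSq ⇒ uuququqSq   [S ::= u]
uuququqSq ⇒ uuquququq   [S ::= u]

S ⇒ SSq ⇒ SSqSq ⇒ SSqSqSq ⇒ SSqSqSqSq ⇒ uSqSqSqSq ⇒ uuqSqSqSq ⇒ uuquqSqSq ⇒ uuququqSq ⇒ uuquququq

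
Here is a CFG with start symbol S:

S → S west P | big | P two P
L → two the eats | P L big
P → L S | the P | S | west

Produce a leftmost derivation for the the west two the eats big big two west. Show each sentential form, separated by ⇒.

S ⇒ P two P ⇒ L S two P ⇒ P L big S two P ⇒ the P L big S two P ⇒ the the P L big S two P ⇒ the the west L big S two P ⇒ the the west two the eats big S two P ⇒ the the west two the eats big big two P ⇒ the the west two the eats big big two west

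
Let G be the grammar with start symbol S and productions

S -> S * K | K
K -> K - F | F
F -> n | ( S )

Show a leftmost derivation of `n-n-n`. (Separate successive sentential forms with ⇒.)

S ⇒ K   [S -> K]
K ⇒ K-F   [K -> K - F]
K-F ⇒ K-F-F   [K -> K - F]
K-F-F ⇒ F-F-F   [K -> F]
F-F-F ⇒ n-F-F   [F -> n]
n-F-F ⇒ n-n-F   [F -> n]
n-n-F ⇒ n-n-n   [F -> n]

S⇒K⇒K-F⇒K-F-F⇒F-F-F⇒n-F-F⇒n-n-F⇒n-n-n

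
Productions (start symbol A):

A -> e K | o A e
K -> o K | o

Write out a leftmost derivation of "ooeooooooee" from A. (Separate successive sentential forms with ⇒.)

A ⇒ oAe   [A -> o A e]
oAe ⇒ ooAee   [A -> o A e]
ooAee ⇒ ooeKee   [A -> e K]
ooeKee ⇒ ooeoKee   [K -> o K]
ooeoKee ⇒ ooeooKee   [K -> o K]
ooeooKee ⇒ ooeoooKee   [K -> o K]
ooeoooKee ⇒ ooeooooKee   [K -> o K]
ooeooooKee ⇒ ooeoooooKee   [K -> o K]
ooeoooooKee ⇒ ooeooooooee   [K -> o]

A⇒oAe⇒ooAee⇒ooeKee⇒ooeoKee⇒ooeooKee⇒ooeoooKee⇒ooeooooKee⇒ooeoooooKee⇒ooeooooooee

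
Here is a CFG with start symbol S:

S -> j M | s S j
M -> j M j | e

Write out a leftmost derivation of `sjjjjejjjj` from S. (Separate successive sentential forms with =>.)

S => sSj   [S -> s S j]
sSj => sjMj   [S -> j M]
sjMj => sjjMjj   [M -> j M j]
sjjMjj => sjjjMjjj   [M -> j M j]
sjjjMjjj => sjjjjMjjjj   [M -> j M j]
sjjjjMjjjj => sjjjjejjjj   [M -> e]

S=>sSj=>sjMj=>sjjMjj=>sjjjMjjj=>sjjjjMjjjj=>sjjjjejjjj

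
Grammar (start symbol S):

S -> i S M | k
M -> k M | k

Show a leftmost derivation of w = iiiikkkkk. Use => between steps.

S => iSM   [S -> i S M]
iSM => iiSMM   [S -> i S M]
iiSMM => iiiSMMM   [S -> i S M]
iiiSMMM => iiiiSMMMM   [S -> i S M]
iiiiSMMMM => iiiikMMMM   [S -> k]
iiiikMMMM => iiiikkMMM   [M -> k]
iiiikkMMM => iiiikkkMM   [M -> k]
iiiikkkMM => iiiikkkkM   [M -> k]
iiiikkkkM => iiiikkkkk   [M -> k]

S => iSM => iiSMM => iiiSMMM => iiiiSMMMM => iiiikMMMM => iiiikkMMM => iiiikkkMM => iiiikkkkM => iiiikkkkk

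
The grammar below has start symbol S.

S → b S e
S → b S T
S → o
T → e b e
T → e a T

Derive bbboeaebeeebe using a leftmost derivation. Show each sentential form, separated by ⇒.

S ⇒ bST   [S → b S T]
bST ⇒ bbSeT   [S → b S e]
bbSeT ⇒ bbbSTeT   [S → b S T]
bbbSTeT ⇒ bbboTeT   [S → o]
bbboTeT ⇒ bbboeaTeT   [T → e a T]
bbboeaTeT ⇒ bbboeaebeeT   [T → e b e]
bbboeaebeeT ⇒ bbboeaebeeebe   [T → e b e]

S ⇒ bST ⇒ bbSeT ⇒ bbbSTeT ⇒ bbboTeT ⇒ bbboeaTeT ⇒ bbboeaebeeT ⇒ bbboeaebeeebe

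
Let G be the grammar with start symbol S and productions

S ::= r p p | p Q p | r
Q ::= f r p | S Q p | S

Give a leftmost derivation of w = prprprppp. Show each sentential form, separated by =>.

S=>pQp=>pSQpp=>prQpp=>prSQppp=>prpQpQppp=>prpSpQppp=>prprpQppp=>prprpSppp=>prprprppp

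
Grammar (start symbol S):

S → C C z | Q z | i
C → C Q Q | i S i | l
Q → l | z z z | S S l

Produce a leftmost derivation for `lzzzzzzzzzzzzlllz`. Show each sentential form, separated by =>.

S => CCz => CQQCz => CQQQQCz => CQQQQQQCz => lQQQQQQCz => lzzzQQQQQCz => lzzzzzzQQQQCz => lzzzzzzzzzQQQCz => lzzzzzzzzzzzzQQCz => lzzzzzzzzzzzzlQCz => lzzzzzzzzzzzzllCz => lzzzzzzzzzzzzlllz

S => CCz   [S → C C z]
CCz => CQQCz   [C → C Q Q]
CQQCz => CQQQQCz   [C → C Q Q]
CQQQQCz => CQQQQQQCz   [C → C Q Q]
CQQQQQQCz => lQQQQQQCz   [C → l]
lQQQQQQCz => lzzzQQQQQCz   [Q → z z z]
lzzzQQQQQCz => lzzzzzzQQQQCz   [Q → z z z]
lzzzzzzQQQQCz => lzzzzzzzzzQQQCz   [Q → z z z]
lzzzzzzzzzQQQCz => lzzzzzzzzzzzzQQCz   [Q → z z z]
lzzzzzzzzzzzzQQCz => lzzzzzzzzzzzzlQCz   [Q → l]
lzzzzzzzzzzzzlQCz => lzzzzzzzzzzzzllCz   [Q → l]
lzzzzzzzzzzzzllCz => lzzzzzzzzzzzzlllz   [C → l]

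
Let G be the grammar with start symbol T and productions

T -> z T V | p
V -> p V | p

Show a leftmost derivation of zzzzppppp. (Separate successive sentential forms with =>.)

T => zTV => zzTVV => zzzTVVV => zzzzTVVVV => zzzzpVVVV => zzzzppVVV => zzzzpppVV => zzzzppppV => zzzzppppp

T => zTV   [T -> z T V]
zTV => zzTVV   [T -> z T V]
zzTVV => zzzTVVV   [T -> z T V]
zzzTVVV => zzzzTVVVV   [T -> z T V]
zzzzTVVVV => zzzzpVVVV   [T -> p]
zzzzpVVVV => zzzzppVVV   [V -> p]
zzzzppVVV => zzzzpppVV   [V -> p]
zzzzpppVV => zzzzppppV   [V -> p]
zzzzppppV => zzzzppppp   [V -> p]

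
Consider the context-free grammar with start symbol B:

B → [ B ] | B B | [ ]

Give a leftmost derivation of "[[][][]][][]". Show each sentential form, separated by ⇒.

B ⇒ BB ⇒ BBB ⇒ [B]BB ⇒ [BB]BB ⇒ [BBB]BB ⇒ [[]BB]BB ⇒ [[][]B]BB ⇒ [[][][]]BB ⇒ [[][][]][]B ⇒ [[][][]][][]

B ⇒ BB   [B → B B]
BB ⇒ BBB   [B → B B]
BBB ⇒ [B]BB   [B → [ B ]]
[B]BB ⇒ [BB]BB   [B → B B]
[BB]BB ⇒ [BBB]BB   [B → B B]
[BBB]BB ⇒ [[]BB]BB   [B → [ ]]
[[]BB]BB ⇒ [[][]B]BB   [B → [ ]]
[[][]B]BB ⇒ [[][][]]BB   [B → [ ]]
[[][][]]BB ⇒ [[][][]][]B   [B → [ ]]
[[][][]][]B ⇒ [[][][]][][]   [B → [ ]]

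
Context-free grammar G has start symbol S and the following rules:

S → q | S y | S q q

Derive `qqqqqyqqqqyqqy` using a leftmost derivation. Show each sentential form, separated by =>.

S=>Sy=>Sqqy=>Syqqy=>Sqqyqqy=>Sqqqqyqqy=>Syqqqqyqqy=>Sqqyqqqqyqqy=>Sqqqqyqqqqyqqy=>qqqqqyqqqqyqqy

S => Sy   [S → S y]
Sy => Sqqy   [S → S q q]
Sqqy => Syqqy   [S → S y]
Syqqy => Sqqyqqy   [S → S q q]
Sqqyqqy => Sqqqqyqqy   [S → S q q]
Sqqqqyqqy => Syqqqqyqqy   [S → S y]
Syqqqqyqqy => Sqqyqqqqyqqy   [S → S q q]
Sqqyqqqqyqqy => Sqqqqyqqqqyqqy   [S → S q q]
Sqqqqyqqqqyqqy => qqqqqyqqqqyqqy   [S → q]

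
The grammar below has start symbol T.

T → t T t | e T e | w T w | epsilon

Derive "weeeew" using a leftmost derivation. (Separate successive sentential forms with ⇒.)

T ⇒ wTw ⇒ weTew ⇒ weeTeew ⇒ weeeew

T ⇒ wTw   [T → w T w]
wTw ⇒ weTew   [T → e T e]
weTew ⇒ weeTeew   [T → e T e]
weeTeew ⇒ weeeew   [T → epsilon]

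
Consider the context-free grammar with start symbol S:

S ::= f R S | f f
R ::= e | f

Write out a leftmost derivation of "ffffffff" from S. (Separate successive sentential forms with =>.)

S => fRS   [S ::= f R S]
fRS => ffS   [R ::= f]
ffS => fffRS   [S ::= f R S]
fffRS => ffffS   [R ::= f]
ffffS => fffffRS   [S ::= f R S]
fffffRS => ffffffS   [R ::= f]
ffffffS => ffffffff   [S ::= f f]

S=>fRS=>ffS=>fffRS=>ffffS=>fffffRS=>ffffffS=>ffffffff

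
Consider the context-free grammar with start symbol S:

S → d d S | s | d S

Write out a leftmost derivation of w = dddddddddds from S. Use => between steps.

S=>dS=>ddS=>dddS=>dddddS=>ddddddS=>dddddddS=>dddddddddS=>ddddddddddS=>dddddddddds

S => dS   [S → d S]
dS => ddS   [S → d S]
ddS => dddS   [S → d S]
dddS => dddddS   [S → d d S]
dddddS => ddddddS   [S → d S]
ddddddS => dddddddS   [S → d S]
dddddddS => dddddddddS   [S → d d S]
dddddddddS => ddddddddddS   [S → d S]
ddddddddddS => dddddddddds   [S → s]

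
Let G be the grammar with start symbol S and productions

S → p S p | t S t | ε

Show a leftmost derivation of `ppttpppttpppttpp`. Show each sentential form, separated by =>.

S => pSp => ppSpp => pptStpp => ppttSttpp => ppttpSpttpp => ppttppSppttpp => ppttpppSpppttpp => ppttppptStpppttpp => ppttpppttpppttpp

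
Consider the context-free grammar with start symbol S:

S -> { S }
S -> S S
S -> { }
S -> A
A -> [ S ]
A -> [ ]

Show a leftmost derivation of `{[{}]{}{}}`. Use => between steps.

S => {S} => {SS} => {AS} => {[S]S} => {[{}]S} => {[{}]SS} => {[{}]{}S} => {[{}]{}{}}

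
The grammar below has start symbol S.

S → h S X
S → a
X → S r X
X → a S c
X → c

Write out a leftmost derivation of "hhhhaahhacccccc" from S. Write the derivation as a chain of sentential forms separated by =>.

S => hSX   [S → h S X]
hSX => hhSXX   [S → h S X]
hhSXX => hhhSXXX   [S → h S X]
hhhSXXX => hhhhSXXXX   [S → h S X]
hhhhSXXXX => hhhhaXXXX   [S → a]
hhhhaXXXX => hhhhaaScXXX   [X → a S c]
hhhhaaScXXX => hhhhaahSXcXXX   [S → h S X]
hhhhaahSXcXXX => hhhhaahhSXXcXXX   [S → h S X]
hhhhaahhSXXcXXX => hhhhaahhaXXcXXX   [S → a]
hhhhaahhaXXcXXX => hhhhaahhacXcXXX   [X → c]
hhhhaahhacXcXXX => hhhhaahhacccXXX   [X → c]
hhhhaahhacccXXX => hhhhaahhaccccXX   [X → c]
hhhhaahhaccccXX => hhhhaahhacccccX   [X → c]
hhhhaahhacccccX => hhhhaahhacccccc   [X → c]

S => hSX => hhSXX => hhhSXXX => hhhhSXXXX => hhhhaXXXX => hhhhaaScXXX => hhhhaahSXcXXX => hhhhaahhSXXcXXX => hhhhaahhaXXcXXX => hhhhaahhacXcXXX => hhhhaahhacccXXX => hhhhaahhaccccXX => hhhhaahhacccccX => hhhhaahhacccccc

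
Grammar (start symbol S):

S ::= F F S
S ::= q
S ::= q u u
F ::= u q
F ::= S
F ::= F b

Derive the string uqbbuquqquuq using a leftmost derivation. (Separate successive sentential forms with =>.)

S => FFS   [S ::= F F S]
FFS => FbFS   [F ::= F b]
FbFS => FbbFS   [F ::= F b]
FbbFS => uqbbFS   [F ::= u q]
uqbbFS => uqbbSS   [F ::= S]
uqbbSS => uqbbFFSS   [S ::= F F S]
uqbbFFSS => uqbbuqFSS   [F ::= u q]
uqbbuqFSS => uqbbuquqSS   [F ::= u q]
uqbbuquqSS => uqbbuquqquuS   [S ::= q u u]
uqbbuquqquuS => uqbbuquqquuq   [S ::= q]

S => FFS => FbFS => FbbFS => uqbbFS => uqbbSS => uqbbFFSS => uqbbuqFSS => uqbbuquqSS => uqbbuquqquuS => uqbbuquqquuq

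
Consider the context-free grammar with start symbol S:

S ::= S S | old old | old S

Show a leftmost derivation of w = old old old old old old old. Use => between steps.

S => old S => old S S => old S S S => old old old S S => old old old old old S => old old old old old old old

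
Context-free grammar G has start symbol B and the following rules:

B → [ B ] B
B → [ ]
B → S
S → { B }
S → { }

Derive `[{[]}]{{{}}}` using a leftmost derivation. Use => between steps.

B => [B]B   [B → [ B ] B]
[B]B => [S]B   [B → S]
[S]B => [{B}]B   [S → { B }]
[{B}]B => [{[]}]B   [B → [ ]]
[{[]}]B => [{[]}]S   [B → S]
[{[]}]S => [{[]}]{B}   [S → { B }]
[{[]}]{B} => [{[]}]{S}   [B → S]
[{[]}]{S} => [{[]}]{{B}}   [S → { B }]
[{[]}]{{B}} => [{[]}]{{S}}   [B → S]
[{[]}]{{S}} => [{[]}]{{{}}}   [S → { }]

B => [B]B => [S]B => [{B}]B => [{[]}]B => [{[]}]S => [{[]}]{B} => [{[]}]{S} => [{[]}]{{B}} => [{[]}]{{S}} => [{[]}]{{{}}}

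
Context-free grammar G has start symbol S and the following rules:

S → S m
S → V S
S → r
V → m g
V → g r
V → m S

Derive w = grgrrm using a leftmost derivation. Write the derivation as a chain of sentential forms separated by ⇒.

S ⇒ VS ⇒ grS ⇒ grVS ⇒ grgrS ⇒ grgrSm ⇒ grgrrm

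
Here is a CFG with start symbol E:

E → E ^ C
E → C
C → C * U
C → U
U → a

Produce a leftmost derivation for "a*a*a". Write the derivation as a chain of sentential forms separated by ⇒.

E⇒C⇒C*U⇒C*U*U⇒U*U*U⇒a*U*U⇒a*a*U⇒a*a*a

E ⇒ C   [E → C]
C ⇒ C*U   [C → C * U]
C*U ⇒ C*U*U   [C → C * U]
C*U*U ⇒ U*U*U   [C → U]
U*U*U ⇒ a*U*U   [U → a]
a*U*U ⇒ a*a*U   [U → a]
a*a*U ⇒ a*a*a   [U → a]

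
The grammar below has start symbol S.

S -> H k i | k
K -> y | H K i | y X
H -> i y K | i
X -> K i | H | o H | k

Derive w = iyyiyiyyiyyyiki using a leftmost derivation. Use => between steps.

S => Hki => iyKki => iyyXki => iyyHki => iyyiyKki => iyyiyHKiki => iyyiyiyKKiki => iyyiyiyyXKiki => iyyiyiyyHKiki => iyyiyiyyiyKKiki => iyyiyiyyiyyKiki => iyyiyiyyiyyyiki

S => Hki   [S -> H k i]
Hki => iyKki   [H -> i y K]
iyKki => iyyXki   [K -> y X]
iyyXki => iyyHki   [X -> H]
iyyHki => iyyiyKki   [H -> i y K]
iyyiyKki => iyyiyHKiki   [K -> H K i]
iyyiyHKiki => iyyiyiyKKiki   [H -> i y K]
iyyiyiyKKiki => iyyiyiyyXKiki   [K -> y X]
iyyiyiyyXKiki => iyyiyiyyHKiki   [X -> H]
iyyiyiyyHKiki => iyyiyiyyiyKKiki   [H -> i y K]
iyyiyiyyiyKKiki => iyyiyiyyiyyKiki   [K -> y]
iyyiyiyyiyyKiki => iyyiyiyyiyyyiki   [K -> y]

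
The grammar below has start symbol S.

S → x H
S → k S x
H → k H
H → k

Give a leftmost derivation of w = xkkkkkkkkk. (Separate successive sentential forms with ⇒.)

S ⇒ xH   [S → x H]
xH ⇒ xkH   [H → k H]
xkH ⇒ xkkH   [H → k H]
xkkH ⇒ xkkkH   [H → k H]
xkkkH ⇒ xkkkkH   [H → k H]
xkkkkH ⇒ xkkkkkH   [H → k H]
xkkkkkH ⇒ xkkkkkkH   [H → k H]
xkkkkkkH ⇒ xkkkkkkkH   [H → k H]
xkkkkkkkH ⇒ xkkkkkkkkH   [H → k H]
xkkkkkkkkH ⇒ xkkkkkkkkk   [H → k]

S⇒xH⇒xkH⇒xkkH⇒xkkkH⇒xkkkkH⇒xkkkkkH⇒xkkkkkkH⇒xkkkkkkkH⇒xkkkkkkkkH⇒xkkkkkkkkk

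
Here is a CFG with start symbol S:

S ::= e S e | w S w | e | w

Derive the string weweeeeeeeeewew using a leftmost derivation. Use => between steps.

S => wSw => weSew => wewSwew => weweSewew => weweeSeewew => weweeeSeeewew => weweeeeSeeeewew => weweeeeeeeeewew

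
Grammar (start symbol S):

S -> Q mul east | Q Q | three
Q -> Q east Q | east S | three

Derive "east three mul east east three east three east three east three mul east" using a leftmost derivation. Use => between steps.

S => Q mul east   [S -> Q mul east]
Q mul east => Q east Q mul east   [Q -> Q east Q]
Q east Q mul east => east S east Q mul east   [Q -> east S]
east S east Q mul east => east Q mul east east Q mul east   [S -> Q mul east]
east Q mul east east Q mul east => east three mul east east Q mul east   [Q -> three]
east three mul east east Q mul east => east three mul east east Q east Q mul east   [Q -> Q east Q]
east three mul east east Q east Q mul east => east three mul east east Q east Q east Q mul east   [Q -> Q east Q]
east three mul east east Q east Q east Q mul east => east three mul east east Q east Q east Q east Q mul east   [Q -> Q east Q]
east three mul east east Q east Q east Q east Q mul east => east three mul east east three east Q east Q east Q mul east   [Q -> three]
east three mul east east three east Q east Q east Q mul east => east three mul east east three east three east Q east Q mul east   [Q -> three]
east three mul east east three east three east Q east Q mul east => east three mul east east three east three east three east Q mul east   [Q -> three]
east three mul east east three east three east three east Q mul east => east three mul east east three east three east three east three mul east   [Q -> three]

S => Q mul east => Q east Q mul east => east S east Q mul east => east Q mul east east Q mul east => east three mul east east Q mul east => east three mul east east Q east Q mul east => east three mul east east Q east Q east Q mul east => east three mul east east Q east Q east Q east Q mul east => east three mul east east three east Q east Q east Q mul east => east three mul east east three east three east Q east Q mul east => east three mul east east three east three east three east Q mul east => east three mul east east three east three east three east three mul east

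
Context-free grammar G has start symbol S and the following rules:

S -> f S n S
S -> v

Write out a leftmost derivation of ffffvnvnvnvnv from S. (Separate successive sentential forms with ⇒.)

S ⇒ fSnS   [S -> f S n S]
fSnS ⇒ ffSnSnS   [S -> f S n S]
ffSnSnS ⇒ fffSnSnSnS   [S -> f S n S]
fffSnSnSnS ⇒ ffffSnSnSnSnS   [S -> f S n S]
ffffSnSnSnSnS ⇒ ffffvnSnSnSnS   [S -> v]
ffffvnSnSnSnS ⇒ ffffvnvnSnSnS   [S -> v]
ffffvnvnSnSnS ⇒ ffffvnvnvnSnS   [S -> v]
ffffvnvnvnSnS ⇒ ffffvnvnvnvnS   [S -> v]
ffffvnvnvnvnS ⇒ ffffvnvnvnvnv   [S -> v]

S⇒fSnS⇒ffSnSnS⇒fffSnSnSnS⇒ffffSnSnSnSnS⇒ffffvnSnSnSnS⇒ffffvnvnSnSnS⇒ffffvnvnvnSnS⇒ffffvnvnvnvnS⇒ffffvnvnvnvnv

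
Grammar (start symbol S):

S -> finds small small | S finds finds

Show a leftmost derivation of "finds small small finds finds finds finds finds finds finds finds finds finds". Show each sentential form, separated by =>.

S => S finds finds => S finds finds finds finds => S finds finds finds finds finds finds => S finds finds finds finds finds finds finds finds => S finds finds finds finds finds finds finds finds finds finds => finds small small finds finds finds finds finds finds finds finds finds finds

S => S finds finds   [S -> S finds finds]
S finds finds => S finds finds finds finds   [S -> S finds finds]
S finds finds finds finds => S finds finds finds finds finds finds   [S -> S finds finds]
S finds finds finds finds finds finds => S finds finds finds finds finds finds finds finds   [S -> S finds finds]
S finds finds finds finds finds finds finds finds => S finds finds finds finds finds finds finds finds finds finds   [S -> S finds finds]
S finds finds finds finds finds finds finds finds finds finds => finds small small finds finds finds finds finds finds finds finds finds finds   [S -> finds small small]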